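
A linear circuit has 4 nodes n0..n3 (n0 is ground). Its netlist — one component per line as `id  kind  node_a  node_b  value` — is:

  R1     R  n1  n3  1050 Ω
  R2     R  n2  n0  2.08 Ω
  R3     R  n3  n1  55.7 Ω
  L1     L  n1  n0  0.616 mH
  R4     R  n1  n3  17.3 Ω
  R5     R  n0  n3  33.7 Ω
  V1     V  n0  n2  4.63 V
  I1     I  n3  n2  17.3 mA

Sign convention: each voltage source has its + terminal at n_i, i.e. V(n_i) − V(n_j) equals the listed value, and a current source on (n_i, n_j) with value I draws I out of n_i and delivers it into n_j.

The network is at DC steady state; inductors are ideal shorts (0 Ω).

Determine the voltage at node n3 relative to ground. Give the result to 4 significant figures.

Apply KCL at each of the 3 non-ground nodes and solve the resulting linear system.
Node n1: branches {R1, R3, L1, R4} → V_1 = 0.000
Node n2: branches {R2, V1, I1} → V_2 = -4.630
Node n3: branches {R1, R3, R4, R5, I1} → V_3 = -0.1626
Source currents: i(L1)=-0.01247, i(V1)=-2.243

-0.1626 V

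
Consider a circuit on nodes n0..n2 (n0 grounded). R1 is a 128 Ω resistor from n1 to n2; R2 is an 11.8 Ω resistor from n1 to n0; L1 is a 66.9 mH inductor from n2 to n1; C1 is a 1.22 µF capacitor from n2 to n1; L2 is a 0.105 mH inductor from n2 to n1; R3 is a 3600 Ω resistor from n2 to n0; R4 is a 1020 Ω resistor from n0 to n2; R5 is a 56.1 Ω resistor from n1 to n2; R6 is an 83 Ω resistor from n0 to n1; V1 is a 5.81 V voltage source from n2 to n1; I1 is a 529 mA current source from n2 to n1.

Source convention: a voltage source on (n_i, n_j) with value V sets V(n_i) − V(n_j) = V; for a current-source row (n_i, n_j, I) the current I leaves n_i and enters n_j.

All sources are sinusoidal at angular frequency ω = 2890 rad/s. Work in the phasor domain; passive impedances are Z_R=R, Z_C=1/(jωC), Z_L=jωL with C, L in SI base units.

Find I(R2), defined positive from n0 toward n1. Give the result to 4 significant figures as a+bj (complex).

0.006318+0.000j A

Element admittances at ω=2890 rad/s:
  Y(R1) = 0.007812+0.000j S between n1,n2
  Y(R2) = 0.08475+0.000j S between n1,n0
  Y(L1) = 0.000-0.005172j S between n2,n1
  Y(C1) = 0.000+0.003526j S between n2,n1
  Y(L2) = 0.000-3.295j S between n2,n1
  Y(R3) = 0.0002778+0.000j S between n2,n0
  Y(R4) = 0.0009804+0.000j S between n0,n2
  Y(R5) = 0.01783+0.000j S between n1,n2
  Y(R6) = 0.01205+0.000j S between n0,n1
  V1: constraint V(n2)−V(n1) = 5.81
  I1: injects 0.529 A into n1 (from n2)
Assemble and solve the 3×3 MNA system:
  V(n1)=-0.07455+0.000j  V(n2)=5.735+0.000j
  i(V1)=-0.6852+19.16j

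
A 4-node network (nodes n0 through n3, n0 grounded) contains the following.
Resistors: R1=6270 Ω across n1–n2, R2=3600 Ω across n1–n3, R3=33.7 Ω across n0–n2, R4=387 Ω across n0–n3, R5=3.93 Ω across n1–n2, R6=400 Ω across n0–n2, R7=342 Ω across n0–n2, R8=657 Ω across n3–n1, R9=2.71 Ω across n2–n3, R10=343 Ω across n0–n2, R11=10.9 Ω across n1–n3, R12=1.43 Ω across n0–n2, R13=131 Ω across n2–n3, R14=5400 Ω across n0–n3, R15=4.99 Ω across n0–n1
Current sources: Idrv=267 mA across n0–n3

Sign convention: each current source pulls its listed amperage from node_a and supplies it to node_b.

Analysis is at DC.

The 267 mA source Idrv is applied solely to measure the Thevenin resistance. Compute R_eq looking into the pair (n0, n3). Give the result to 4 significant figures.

R_eq = 3.166 Ω

Apply KCL at each of the 3 non-ground nodes and solve the resulting linear system.
Node n1: branches {R1, R2, R5, R8, R11, R15} → V_1 = 0.2759
Node n2: branches {R1, R3, R5, R6, R7, R9, R10, R12, R13} → V_2 = 0.2840
Node n3: branches {R2, R4, R8, R9, R11, R13, R14, Idrv} → V_3 = 0.8452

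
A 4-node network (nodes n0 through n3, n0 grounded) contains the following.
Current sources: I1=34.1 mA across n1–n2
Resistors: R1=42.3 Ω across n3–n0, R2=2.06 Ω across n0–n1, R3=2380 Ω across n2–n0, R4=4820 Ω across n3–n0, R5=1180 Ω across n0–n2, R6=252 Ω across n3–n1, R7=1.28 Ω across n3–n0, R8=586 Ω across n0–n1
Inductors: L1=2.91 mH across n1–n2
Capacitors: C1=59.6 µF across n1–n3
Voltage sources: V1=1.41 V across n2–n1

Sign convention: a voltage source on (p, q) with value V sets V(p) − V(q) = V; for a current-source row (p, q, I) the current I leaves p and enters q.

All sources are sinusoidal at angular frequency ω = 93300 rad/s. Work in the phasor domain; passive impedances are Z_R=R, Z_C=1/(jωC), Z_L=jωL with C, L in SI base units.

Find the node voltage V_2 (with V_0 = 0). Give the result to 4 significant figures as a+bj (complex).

1.409+0.0001241j V

MNA unknowns: 3 node voltages V₁..V_3 plus 1 source current (V1)
I1: z[1]−=0.0341, z[2]+=0.0341
R1: Y=0.02364+0.000j on G[3,0]
R2: Y=0.4854+0.000j on G[0,1]
R3: Y=0.0004202+0.000j on G[2,0]
L1: Y=0.000-0.003683j on G[1,2]
R4: Y=0.0002075+0.000j on G[3,0]
C1: Y=0.000+5.561j on G[1,3]
R5: Y=0.0008475+0.000j on G[0,2]
R6: Y=0.003968+0.000j on G[3,1]
R7: Y=0.7812+0.000j on G[3,0]
R8: Y=0.001706+0.000j on G[0,1]
V1: row V2−V1=1.41, i_V1 at 2,1
solve → V1=-0.001389+0.0001241j, V2=1.409+0.0001241j, V3=-0.001378-7.531e-05j
aux → i_V1=0.03231+0.005193j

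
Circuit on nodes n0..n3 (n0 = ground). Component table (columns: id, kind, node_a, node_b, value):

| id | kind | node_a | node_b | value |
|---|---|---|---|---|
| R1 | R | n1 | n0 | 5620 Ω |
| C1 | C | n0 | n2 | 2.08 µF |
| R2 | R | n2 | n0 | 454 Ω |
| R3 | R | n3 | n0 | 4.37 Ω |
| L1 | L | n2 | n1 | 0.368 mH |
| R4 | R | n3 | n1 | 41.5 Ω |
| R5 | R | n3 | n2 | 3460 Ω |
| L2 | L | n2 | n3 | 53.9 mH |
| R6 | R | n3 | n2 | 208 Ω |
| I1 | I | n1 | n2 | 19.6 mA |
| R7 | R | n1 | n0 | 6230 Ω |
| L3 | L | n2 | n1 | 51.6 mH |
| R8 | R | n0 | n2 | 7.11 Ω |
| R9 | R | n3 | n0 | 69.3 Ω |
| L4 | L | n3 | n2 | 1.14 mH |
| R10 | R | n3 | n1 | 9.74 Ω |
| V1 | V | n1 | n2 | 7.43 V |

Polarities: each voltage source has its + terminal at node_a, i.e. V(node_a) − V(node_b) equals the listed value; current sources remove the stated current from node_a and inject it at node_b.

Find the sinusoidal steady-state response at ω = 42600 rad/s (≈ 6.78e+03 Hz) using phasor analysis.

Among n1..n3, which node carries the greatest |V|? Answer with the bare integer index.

Apply KCL at each of the 3 non-ground nodes and solve the resulting linear system.
Node n1: branches {R1, L1, R4, I1, R7, L3, R10, V1} → V_1 = 5.005+0.6955j
Node n2: branches {C1, R2, L1, R5, L2, R6, I1, L3, R8, L4, V1} → V_2 = -2.425+0.6955j
Node n3: branches {R3, R4, R5, L2, R6, R9, L4, R10} → V_3 = 1.671+0.4741j
Source currents: i(V1)=-0.4439+0.4490j

1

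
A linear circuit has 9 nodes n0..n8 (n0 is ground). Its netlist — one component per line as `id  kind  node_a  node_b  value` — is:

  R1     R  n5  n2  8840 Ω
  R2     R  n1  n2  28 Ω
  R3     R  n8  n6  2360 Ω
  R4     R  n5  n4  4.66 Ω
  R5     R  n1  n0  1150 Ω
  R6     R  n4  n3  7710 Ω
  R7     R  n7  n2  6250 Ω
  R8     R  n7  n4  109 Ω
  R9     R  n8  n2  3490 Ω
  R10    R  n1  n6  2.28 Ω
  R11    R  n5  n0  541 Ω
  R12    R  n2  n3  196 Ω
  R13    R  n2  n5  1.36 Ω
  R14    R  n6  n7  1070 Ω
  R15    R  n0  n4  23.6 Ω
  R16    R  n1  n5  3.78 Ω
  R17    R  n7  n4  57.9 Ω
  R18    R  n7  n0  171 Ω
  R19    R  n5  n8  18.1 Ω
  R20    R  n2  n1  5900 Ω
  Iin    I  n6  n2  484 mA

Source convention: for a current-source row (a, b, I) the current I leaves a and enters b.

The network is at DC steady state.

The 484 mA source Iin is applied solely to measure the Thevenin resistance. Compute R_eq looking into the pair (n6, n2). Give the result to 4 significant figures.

Apply KCL at each of the 8 non-ground nodes and solve the resulting linear system.
Node n1: branches {R2, R5, R10, R16, R20} → V_1 = -1.479
Node n2: branches {R1, R2, R7, R9, R12, R13, R20, Iin} → V_2 = 0.6057
Node n3: branches {R6, R12} → V_3 = 0.5916
Node n4: branches {R4, R6, R8, R15, R17} → V_4 = 0.03401
Node n5: branches {R1, R4, R11, R13, R16, R19} → V_5 = 0.04978
Node n6: branches {R3, R10, R14, Iin} → V_6 = -2.575
Node n7: branches {R7, R8, R14, R17, R18} → V_7 = -0.04223
Node n8: branches {R3, R9, R19} → V_8 = 0.03276

R_eq = 6.571 Ω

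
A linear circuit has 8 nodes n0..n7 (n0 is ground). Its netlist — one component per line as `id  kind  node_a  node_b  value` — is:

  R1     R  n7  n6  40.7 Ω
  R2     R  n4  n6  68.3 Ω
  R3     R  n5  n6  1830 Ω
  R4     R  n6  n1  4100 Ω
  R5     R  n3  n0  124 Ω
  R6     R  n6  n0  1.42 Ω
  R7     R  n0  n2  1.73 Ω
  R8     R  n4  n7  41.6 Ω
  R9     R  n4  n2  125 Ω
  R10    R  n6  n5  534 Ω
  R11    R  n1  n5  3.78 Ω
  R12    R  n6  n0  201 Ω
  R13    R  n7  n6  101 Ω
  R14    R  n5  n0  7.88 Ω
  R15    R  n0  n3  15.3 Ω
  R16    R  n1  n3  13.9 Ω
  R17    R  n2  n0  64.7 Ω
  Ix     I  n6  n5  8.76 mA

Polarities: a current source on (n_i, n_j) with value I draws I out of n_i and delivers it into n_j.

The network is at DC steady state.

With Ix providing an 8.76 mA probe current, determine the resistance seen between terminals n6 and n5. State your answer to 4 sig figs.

Element admittances at DC:
  Y(R1) = 0.02457 S between n7,n6
  Y(R2) = 0.01464 S between n4,n6
  Y(R3) = 0.0005464 S between n5,n6
  Y(R4) = 0.0002439 S between n6,n1
  Y(R5) = 0.008065 S between n3,n0
  Y(R6) = 0.7042 S between n6,n0
  Y(R7) = 0.5780 S between n0,n2
  Y(R8) = 0.02404 S between n4,n7
  Y(R9) = 0.008000 S between n4,n2
  Y(R10) = 0.001873 S between n6,n5
  Y(R11) = 0.2646 S between n1,n5
  Y(R12) = 0.004975 S between n6,n0
  Y(R13) = 0.009901 S between n7,n6
  Y(R14) = 0.1269 S between n5,n0
  Y(R15) = 0.06536 S between n0,n3
  Y(R16) = 0.07194 S between n1,n3
  Y(R17) = 0.01546 S between n2,n0
  Ix: injects 0.00876 A into n5 (from n6)
Assemble and solve the 7×7 MNA system:
  V(n1)=0.04748  V(n2)=-0.0001253  V(n3)=0.02350  V(n4)=-0.009420  V(n5)=0.05406  V(n6)=-0.01200  V(n7)=-0.01094

R_eq = 7.541 Ω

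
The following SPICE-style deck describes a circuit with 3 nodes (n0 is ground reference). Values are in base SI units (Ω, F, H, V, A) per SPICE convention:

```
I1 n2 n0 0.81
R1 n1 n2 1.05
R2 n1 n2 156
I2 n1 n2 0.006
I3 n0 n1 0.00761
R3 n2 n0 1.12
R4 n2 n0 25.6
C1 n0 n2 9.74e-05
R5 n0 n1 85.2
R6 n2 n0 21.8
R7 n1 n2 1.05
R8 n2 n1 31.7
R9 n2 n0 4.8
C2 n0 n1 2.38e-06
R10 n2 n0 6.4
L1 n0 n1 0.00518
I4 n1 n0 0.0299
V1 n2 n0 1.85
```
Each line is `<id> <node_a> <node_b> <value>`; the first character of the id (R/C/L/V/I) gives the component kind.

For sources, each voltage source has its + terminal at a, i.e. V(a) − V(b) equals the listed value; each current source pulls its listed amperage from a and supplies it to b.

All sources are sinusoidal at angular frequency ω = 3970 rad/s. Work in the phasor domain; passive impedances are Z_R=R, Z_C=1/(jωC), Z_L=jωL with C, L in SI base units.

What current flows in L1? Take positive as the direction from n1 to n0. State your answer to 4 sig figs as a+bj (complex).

MNA unknowns: 2 node voltages V₁..V_2 plus 1 source current (V1)
I1: z[2]−=0.81, z[0]+=0.81
R1: Y=0.9524+0.000j on G[1,2]
R2: Y=0.006410+0.000j on G[1,2]
I2: z[1]−=0.006, z[2]+=0.006
I3: z[0]−=0.00761, z[1]+=0.00761
R3: Y=0.8929+0.000j on G[2,0]
R4: Y=0.03906+0.000j on G[2,0]
C1: Y=0.000+0.3867j on G[0,2]
R5: Y=0.01174+0.000j on G[0,1]
R6: Y=0.04587+0.000j on G[2,0]
R7: Y=0.9524+0.000j on G[1,2]
R8: Y=0.03155+0.000j on G[2,1]
R9: Y=0.2083+0.000j on G[2,0]
C2: Y=0.000+0.009449j on G[0,1]
R10: Y=0.1562+0.000j on G[2,0]
L1: Y=0.000-0.04863j on G[0,1]
I4: z[1]−=0.0299, z[0]+=0.0299
V1: row V2−V0=1.85, i_V1 at 2,0
solve → V1=1.824+0.03656j, V2=1.850+0.000j
aux → i_V1=-3.339-0.6443j

0.001778-0.08868j A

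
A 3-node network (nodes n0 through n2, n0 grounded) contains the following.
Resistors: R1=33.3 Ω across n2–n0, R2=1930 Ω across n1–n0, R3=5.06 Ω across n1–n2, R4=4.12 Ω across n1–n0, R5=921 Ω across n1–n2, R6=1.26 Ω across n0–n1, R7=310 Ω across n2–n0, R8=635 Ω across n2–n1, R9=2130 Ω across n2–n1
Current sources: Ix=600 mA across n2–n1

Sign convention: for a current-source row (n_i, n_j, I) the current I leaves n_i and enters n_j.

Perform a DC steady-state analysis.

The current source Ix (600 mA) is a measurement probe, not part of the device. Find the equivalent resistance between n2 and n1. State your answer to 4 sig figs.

R_eq = 4.292 Ω

Apply KCL at each of the 2 non-ground nodes and solve the resulting linear system.
Node n1: branches {R2, R3, R4, R5, R6, R8, R9, Ix} → V_1 = 0.08003
Node n2: branches {R1, R3, R5, R7, R8, R9, Ix} → V_2 = -2.495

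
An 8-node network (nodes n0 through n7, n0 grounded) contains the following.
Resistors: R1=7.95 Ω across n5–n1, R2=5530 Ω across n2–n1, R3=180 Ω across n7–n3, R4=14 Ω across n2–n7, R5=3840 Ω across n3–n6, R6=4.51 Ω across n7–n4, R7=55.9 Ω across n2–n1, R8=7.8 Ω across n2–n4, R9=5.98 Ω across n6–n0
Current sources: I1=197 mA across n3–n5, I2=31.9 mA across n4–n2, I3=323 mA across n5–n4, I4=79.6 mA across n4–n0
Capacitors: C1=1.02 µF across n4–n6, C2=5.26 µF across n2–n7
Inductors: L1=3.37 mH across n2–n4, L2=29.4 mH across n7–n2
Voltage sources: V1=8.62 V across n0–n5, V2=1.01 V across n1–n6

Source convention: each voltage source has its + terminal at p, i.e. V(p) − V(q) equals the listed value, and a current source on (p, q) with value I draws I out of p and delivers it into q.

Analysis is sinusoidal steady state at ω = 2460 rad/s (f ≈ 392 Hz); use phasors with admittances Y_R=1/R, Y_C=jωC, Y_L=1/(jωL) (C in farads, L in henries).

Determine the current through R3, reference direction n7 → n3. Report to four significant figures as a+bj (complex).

0.1891-0.0001208j A

Apply KCL at each of the 7 non-ground nodes and solve the resulting linear system.
Node n1: branches {R1, R2, R7, V2} → V_1 = -2.966+0.000j
Node n2: branches {R2, I2, R4, L1, L2, R7, R8, C2} → V_2 = -0.02120-0.5819j
Node n3: branches {I1, R3, R5} → V_3 = -34.48-0.4637j
Node n4: branches {I2, C1, L1, R6, R8, I3, I4} → V_4 = 0.2630-0.4532j
Node n5: branches {R1, I1, I3, V1} → V_5 = -8.620+0.000j
Node n6: branches {C1, R5, R9, V2} → V_6 = -3.976+0.000j
Node n7: branches {R3, R4, L2, R6, C2} → V_7 = -0.4514-0.4855j
Source currents: i(V1)=-0.5852+0.000j, i(V2)=-0.6580-0.01051j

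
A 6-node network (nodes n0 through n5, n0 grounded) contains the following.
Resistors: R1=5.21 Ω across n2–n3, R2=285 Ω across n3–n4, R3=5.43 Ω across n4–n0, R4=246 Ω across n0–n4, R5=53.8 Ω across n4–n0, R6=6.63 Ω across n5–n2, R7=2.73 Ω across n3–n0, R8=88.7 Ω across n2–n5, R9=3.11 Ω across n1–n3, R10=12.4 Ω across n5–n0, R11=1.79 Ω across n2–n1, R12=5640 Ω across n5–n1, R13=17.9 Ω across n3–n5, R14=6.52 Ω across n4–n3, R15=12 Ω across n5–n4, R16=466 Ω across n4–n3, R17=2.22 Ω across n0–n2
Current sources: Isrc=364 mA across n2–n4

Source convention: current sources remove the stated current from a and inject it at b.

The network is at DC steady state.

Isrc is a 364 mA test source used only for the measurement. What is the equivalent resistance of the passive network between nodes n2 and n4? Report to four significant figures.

Element admittances at DC:
  Y(R1) = 0.1919 S between n2,n3
  Y(R2) = 0.003509 S between n3,n4
  Y(R3) = 0.1842 S between n4,n0
  Y(R4) = 0.004065 S between n0,n4
  Y(R5) = 0.01859 S between n4,n0
  Y(R6) = 0.1508 S between n5,n2
  Y(R7) = 0.3663 S between n3,n0
  Y(R8) = 0.01127 S between n2,n5
  Y(R9) = 0.3215 S between n1,n3
  Y(R10) = 0.08065 S between n5,n0
  Y(R11) = 0.5587 S between n2,n1
  Y(R12) = 0.0001773 S between n5,n1
  Y(R13) = 0.05587 S between n3,n5
  Y(R14) = 0.1534 S between n4,n3
  Y(R15) = 0.08333 S between n5,n4
  Y(R16) = 0.002146 S between n4,n3
  Y(R17) = 0.4505 S between n0,n2
  Isrc: injects 0.364 A into n4 (from n2)
Assemble and solve the 5×5 MNA system:
  V(n1)=-0.2358  V(n2)=-0.3633  V(n3)=-0.01441  V(n4)=0.8090  V(n5)=0.02009

R_eq = 3.221 Ω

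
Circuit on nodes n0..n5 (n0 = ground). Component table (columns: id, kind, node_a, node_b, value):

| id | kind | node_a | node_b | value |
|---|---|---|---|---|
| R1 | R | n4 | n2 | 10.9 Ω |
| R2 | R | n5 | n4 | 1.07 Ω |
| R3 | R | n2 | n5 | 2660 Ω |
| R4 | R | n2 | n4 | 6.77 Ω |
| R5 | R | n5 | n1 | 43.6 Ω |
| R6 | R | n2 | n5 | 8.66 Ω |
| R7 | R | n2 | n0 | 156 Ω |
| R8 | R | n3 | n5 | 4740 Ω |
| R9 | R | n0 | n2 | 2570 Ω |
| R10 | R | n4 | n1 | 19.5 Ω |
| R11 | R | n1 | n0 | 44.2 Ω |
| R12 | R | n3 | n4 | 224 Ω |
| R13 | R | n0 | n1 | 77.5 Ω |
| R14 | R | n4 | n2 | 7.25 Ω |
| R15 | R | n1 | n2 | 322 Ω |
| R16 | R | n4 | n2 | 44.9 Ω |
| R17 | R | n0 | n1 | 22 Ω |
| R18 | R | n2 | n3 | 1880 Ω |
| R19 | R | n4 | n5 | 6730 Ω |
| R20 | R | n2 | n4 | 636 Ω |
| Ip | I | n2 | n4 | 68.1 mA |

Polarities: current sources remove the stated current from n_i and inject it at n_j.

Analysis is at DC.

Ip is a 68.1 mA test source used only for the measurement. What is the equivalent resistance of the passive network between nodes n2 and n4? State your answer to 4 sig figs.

MNA unknowns: 5 node voltages V₁..V_5
R1: Y=0.09174 on G[4,2]
R2: Y=0.9346 on G[5,4]
R3: Y=0.0003759 on G[2,5]
R4: Y=0.1477 on G[2,4]
R5: Y=0.02294 on G[5,1]
R6: Y=0.1155 on G[2,5]
R7: Y=0.006410 on G[2,0]
R8: Y=0.0002110 on G[3,5]
R9: Y=0.0003891 on G[0,2]
R10: Y=0.05128 on G[4,1]
R11: Y=0.02262 on G[1,0]
R12: Y=0.004464 on G[3,4]
R13: Y=0.01290 on G[0,1]
R14: Y=0.1379 on G[4,2]
R15: Y=0.003106 on G[1,2]
R16: Y=0.02227 on G[4,2]
R17: Y=0.04545 on G[0,1]
R18: Y=0.0005319 on G[2,3]
R19: Y=0.0001486 on G[4,5]
R20: Y=0.001572 on G[2,4]
Ip: z[2]−=0.0681, z[4]+=0.0681
solve → V1=0.008820, V2=-0.1051, V3=0.01360, V4=0.02776, V5=0.01303

R_eq = 1.950 Ω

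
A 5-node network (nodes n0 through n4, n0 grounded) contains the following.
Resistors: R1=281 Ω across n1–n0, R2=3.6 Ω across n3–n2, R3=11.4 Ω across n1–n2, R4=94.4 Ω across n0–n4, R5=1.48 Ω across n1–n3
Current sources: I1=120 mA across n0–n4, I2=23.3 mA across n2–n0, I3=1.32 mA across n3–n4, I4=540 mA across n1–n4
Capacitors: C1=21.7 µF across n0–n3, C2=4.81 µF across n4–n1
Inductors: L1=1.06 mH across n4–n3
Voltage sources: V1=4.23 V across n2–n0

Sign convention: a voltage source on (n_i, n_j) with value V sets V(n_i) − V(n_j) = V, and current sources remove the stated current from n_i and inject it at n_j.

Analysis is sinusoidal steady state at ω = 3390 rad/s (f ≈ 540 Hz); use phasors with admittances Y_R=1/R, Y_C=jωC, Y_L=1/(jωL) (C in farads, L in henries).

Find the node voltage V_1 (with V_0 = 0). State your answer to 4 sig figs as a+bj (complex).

Apply KCL at each of the 4 non-ground nodes and solve the resulting linear system.
Node n1: branches {R1, R3, C2, I4, R5} → V_1 = 3.602-0.8160j
Node n2: branches {R2, I2, R3, V1} → V_2 = 4.230+0.000j
Node n3: branches {R2, C1, I3, R5, L1} → V_3 = 4.392-0.9478j
Node n4: branches {I1, R4, C2, I3, I4, L1} → V_4 = 4.497+1.386j
Source currents: i(V1)=-0.03348-0.3349j

3.602-0.8160j V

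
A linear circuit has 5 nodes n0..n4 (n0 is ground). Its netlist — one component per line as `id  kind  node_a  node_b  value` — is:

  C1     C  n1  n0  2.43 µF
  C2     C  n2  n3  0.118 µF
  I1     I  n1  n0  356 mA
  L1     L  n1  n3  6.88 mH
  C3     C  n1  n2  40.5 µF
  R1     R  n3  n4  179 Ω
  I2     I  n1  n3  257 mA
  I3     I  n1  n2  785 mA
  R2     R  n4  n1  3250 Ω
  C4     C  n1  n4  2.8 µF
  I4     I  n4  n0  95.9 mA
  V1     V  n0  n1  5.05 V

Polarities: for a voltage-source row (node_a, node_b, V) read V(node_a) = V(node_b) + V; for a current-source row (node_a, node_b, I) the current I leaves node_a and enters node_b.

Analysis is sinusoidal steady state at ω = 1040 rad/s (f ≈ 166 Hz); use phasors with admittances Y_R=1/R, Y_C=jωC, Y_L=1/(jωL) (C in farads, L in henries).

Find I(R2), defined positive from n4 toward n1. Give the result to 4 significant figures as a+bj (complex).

-0.003925+0.002335j A

MNA unknowns: 4 node voltages V₁..V_4 plus 1 source current (V1)
C1: Y=0.000+0.002527j on G[1,0]
C2: Y=0.000+0.0001227j on G[2,3]
I1: z[1]−=0.356, z[0]+=0.356
L1: Y=0.000-0.1398j on G[1,3]
C3: Y=0.000+0.04212j on G[1,2]
R1: Y=0.005587+0.000j on G[3,4]
I2: z[1]−=0.257, z[3]+=0.257
I3: z[1]−=0.785, z[2]+=0.785
R2: Y=0.0003077+0.000j on G[4,1]
C4: Y=0.000+0.002912j on G[1,4]
I4: z[4]−=0.0959, z[0]+=0.0959
V1: row V0−V1=5.05, i_V1 at 0,1
solve → V1=-5.050+0.000j, V2=-5.051-18.58j, V3=-5.299+1.356j, V4=-17.81+7.588j
aux → i_V1=0.4519-0.01276j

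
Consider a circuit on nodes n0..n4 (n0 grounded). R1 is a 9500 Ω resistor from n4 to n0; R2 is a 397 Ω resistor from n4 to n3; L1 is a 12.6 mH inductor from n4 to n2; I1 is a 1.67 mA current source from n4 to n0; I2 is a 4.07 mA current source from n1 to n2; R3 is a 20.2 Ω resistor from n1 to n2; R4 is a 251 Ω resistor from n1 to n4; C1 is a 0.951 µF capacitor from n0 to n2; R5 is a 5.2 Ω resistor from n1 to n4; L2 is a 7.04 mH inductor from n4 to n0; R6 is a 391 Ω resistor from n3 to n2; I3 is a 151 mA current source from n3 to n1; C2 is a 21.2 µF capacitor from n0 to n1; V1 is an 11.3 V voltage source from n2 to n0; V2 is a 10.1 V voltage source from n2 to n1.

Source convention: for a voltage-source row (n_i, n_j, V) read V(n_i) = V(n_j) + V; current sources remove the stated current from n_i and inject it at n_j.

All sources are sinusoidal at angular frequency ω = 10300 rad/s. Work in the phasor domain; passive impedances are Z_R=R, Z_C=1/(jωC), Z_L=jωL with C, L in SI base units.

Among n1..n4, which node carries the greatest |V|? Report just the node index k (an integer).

3

MNA unknowns: 4 node voltages V₁..V_4 plus 2 source currents (V1, V2)
R1: Y=0.0001053+0.000j on G[4,0]
R2: Y=0.002519+0.000j on G[4,3]
L1: Y=0.000-0.007705j on G[4,2]
I1: z[4]−=0.00167, z[0]+=0.00167
I2: z[1]−=0.00407, z[2]+=0.00407
R3: Y=0.04950+0.000j on G[1,2]
R4: Y=0.003984+0.000j on G[1,4]
C1: Y=0.000+0.009795j on G[0,2]
R5: Y=0.1923+0.000j on G[1,4]
L2: Y=0.000-0.01379j on G[4,0]
R6: Y=0.002558+0.000j on G[3,2]
I3: z[3]−=0.151, z[1]+=0.151
C2: Y=0.000+0.2184j on G[0,1]
V1: row V2−V0=11.3, i_V1 at 2,0
V2: row V2−V1=10.1, i_V2 at 2,1
solve → V1=1.200+0.000j, V2=11.30+0.000j, V3=-23.60-0.1693j, V4=0.9138-0.3411j
aux → i_V1=0.002938-0.3601j, i_V2=-0.5908+0.3290j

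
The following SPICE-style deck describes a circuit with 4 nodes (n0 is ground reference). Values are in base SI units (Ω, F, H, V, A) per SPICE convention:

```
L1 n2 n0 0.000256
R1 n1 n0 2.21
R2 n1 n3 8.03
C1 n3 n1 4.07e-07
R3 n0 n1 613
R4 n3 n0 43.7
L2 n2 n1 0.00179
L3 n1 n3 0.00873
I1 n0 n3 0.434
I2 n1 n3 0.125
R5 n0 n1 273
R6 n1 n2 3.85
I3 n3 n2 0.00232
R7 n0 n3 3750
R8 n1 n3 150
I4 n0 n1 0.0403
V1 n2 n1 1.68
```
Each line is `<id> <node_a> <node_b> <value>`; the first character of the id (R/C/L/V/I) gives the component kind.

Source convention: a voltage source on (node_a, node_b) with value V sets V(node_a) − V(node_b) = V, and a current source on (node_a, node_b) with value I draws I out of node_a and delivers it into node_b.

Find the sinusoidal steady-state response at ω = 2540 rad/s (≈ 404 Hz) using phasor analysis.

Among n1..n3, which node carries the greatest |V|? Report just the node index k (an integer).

3

MNA unknowns: 3 node voltages V₁..V_3 plus 1 source current (V1)
L1: Y=0.000-1.538j on G[2,0]
R1: Y=0.4525+0.000j on G[1,0]
R2: Y=0.1245+0.000j on G[1,3]
C1: Y=0.000+0.001034j on G[3,1]
R3: Y=0.001631+0.000j on G[0,1]
R4: Y=0.02288+0.000j on G[3,0]
L2: Y=0.000-0.2199j on G[2,1]
L3: Y=0.000-0.04510j on G[1,3]
I1: z[0]−=0.434, z[3]+=0.434
I2: z[1]−=0.125, z[3]+=0.125
R5: Y=0.003663+0.000j on G[0,1]
R6: Y=0.2597+0.000j on G[1,2]
I3: z[3]−=0.00232, z[2]+=0.00232
R7: Y=0.0002667+0.000j on G[0,3]
R8: Y=0.006667+0.000j on G[1,3]
I4: z[0]−=0.0403, z[1]+=0.0403
V1: row V2−V1=1.68, i_V1 at 2,1
solve → V1=-1.445+0.7067j, V2=0.2347+0.7067j, V3=2.118+1.618j
aux → i_V1=-1.521+0.7305j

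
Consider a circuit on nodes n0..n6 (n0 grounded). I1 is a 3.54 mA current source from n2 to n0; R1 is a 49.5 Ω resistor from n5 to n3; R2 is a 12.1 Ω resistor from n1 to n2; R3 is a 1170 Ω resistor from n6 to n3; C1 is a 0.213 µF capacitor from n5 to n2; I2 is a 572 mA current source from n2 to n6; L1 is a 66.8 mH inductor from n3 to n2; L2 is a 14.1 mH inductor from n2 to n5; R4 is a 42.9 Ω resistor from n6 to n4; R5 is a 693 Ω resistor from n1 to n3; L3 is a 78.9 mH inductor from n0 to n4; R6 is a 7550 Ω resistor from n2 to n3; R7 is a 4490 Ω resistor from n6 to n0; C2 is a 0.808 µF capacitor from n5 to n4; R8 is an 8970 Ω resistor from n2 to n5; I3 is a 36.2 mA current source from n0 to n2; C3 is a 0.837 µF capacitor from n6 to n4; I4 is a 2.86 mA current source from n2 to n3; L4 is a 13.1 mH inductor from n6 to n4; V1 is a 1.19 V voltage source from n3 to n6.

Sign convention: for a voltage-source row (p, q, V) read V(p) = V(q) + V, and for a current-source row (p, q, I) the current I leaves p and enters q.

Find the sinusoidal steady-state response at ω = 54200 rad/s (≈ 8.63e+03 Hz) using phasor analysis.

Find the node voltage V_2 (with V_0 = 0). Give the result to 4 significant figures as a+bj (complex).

49.43+127.4j V

Apply KCL at each of the 6 non-ground nodes and solve the resulting linear system.
Node n1: branches {R2, R5} → V_1 = 49.84+126.3j
Node n2: branches {I1, R2, C1, I2, L1, L2, R6, R8, I3, I4} → V_2 = 49.43+127.4j
Node n3: branches {R1, R3, L1, R5, R6, I4, V1} → V_3 = 73.30+68.65j
Node n4: branches {R4, L3, C2, C3, L4} → V_4 = 65.38+70.98j
Node n5: branches {R1, C1, L2, C2, R8} → V_5 = 59.52+76.53j
Node n6: branches {R3, I2, R4, R7, C3, L4, V1} → V_6 = 72.11+68.65j
Source currents: i(V1)=-0.2975+0.2568j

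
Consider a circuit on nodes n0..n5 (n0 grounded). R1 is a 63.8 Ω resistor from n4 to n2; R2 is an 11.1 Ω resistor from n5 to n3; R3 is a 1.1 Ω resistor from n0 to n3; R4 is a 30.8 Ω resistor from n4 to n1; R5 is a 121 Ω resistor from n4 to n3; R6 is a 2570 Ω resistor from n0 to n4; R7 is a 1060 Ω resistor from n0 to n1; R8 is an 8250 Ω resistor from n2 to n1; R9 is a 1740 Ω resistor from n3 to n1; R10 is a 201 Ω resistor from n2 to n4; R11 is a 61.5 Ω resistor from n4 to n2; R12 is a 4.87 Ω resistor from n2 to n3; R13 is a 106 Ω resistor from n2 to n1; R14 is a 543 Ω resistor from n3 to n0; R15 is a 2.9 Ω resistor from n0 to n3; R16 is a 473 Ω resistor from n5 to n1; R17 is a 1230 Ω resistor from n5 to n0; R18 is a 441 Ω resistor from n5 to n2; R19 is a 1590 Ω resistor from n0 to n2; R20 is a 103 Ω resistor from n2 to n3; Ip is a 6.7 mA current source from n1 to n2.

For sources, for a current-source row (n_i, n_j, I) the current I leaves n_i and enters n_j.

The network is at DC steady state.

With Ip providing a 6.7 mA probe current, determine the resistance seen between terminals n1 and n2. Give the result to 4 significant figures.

Apply KCL at each of the 5 non-ground nodes and solve the resulting linear system.
Node n1: branches {R4, R7, R8, R9, R13, R16, Ip} → V_1 = -0.2035
Node n2: branches {R1, R8, R10, R11, R12, R13, R18, R19, R20, Ip} → V_2 = 0.006724
Node n3: branches {R2, R3, R5, R9, R12, R14, R15, R20} → V_3 = 0.0001774
Node n4: branches {R1, R4, R5, R6, R10, R11} → V_4 = -0.08146
Node n5: branches {R2, R16, R17, R18} → V_5 = -0.004187

R_eq = 31.37 Ω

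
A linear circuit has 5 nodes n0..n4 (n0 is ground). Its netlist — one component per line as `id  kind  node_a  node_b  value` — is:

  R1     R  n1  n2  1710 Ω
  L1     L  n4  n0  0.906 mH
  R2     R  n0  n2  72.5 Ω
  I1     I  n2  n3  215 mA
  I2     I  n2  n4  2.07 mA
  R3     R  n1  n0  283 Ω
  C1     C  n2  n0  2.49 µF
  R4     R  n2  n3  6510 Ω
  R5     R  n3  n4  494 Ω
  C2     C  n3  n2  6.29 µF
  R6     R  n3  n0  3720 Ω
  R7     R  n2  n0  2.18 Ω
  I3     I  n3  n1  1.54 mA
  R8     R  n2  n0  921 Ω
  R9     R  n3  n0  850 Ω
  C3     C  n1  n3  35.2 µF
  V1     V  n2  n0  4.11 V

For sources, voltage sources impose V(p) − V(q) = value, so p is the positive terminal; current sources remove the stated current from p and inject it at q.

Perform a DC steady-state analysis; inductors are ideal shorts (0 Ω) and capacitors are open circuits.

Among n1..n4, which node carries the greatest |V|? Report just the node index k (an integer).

Element admittances at DC:
  Y(R1) = 0.0005848 S between n1,n2
  L1: short n4↔n0 (DC inductor)
  Y(R2) = 0.01379 S between n0,n2
  I1: injects 0.215 A into n3 (from n2)
  I2: injects 0.00207 A into n4 (from n2)
  Y(R3) = 0.003534 S between n1,n0
  Y(C1) = 0.000 S between n2,n0
  Y(R4) = 0.0001536 S between n2,n3
  Y(R5) = 0.002024 S between n3,n4
  Y(C2) = 0.000 S between n3,n2
  Y(R6) = 0.0002688 S between n3,n0
  Y(R7) = 0.4587 S between n2,n0
  I3: injects 0.00154 A into n1 (from n3)
  Y(R8) = 0.001086 S between n2,n0
  Y(R9) = 0.001176 S between n3,n0
  Y(C3) = 0.000 S between n1,n3
  V1: constraint V(n2)−V(n0) = 4.11
Assemble and solve the 6×6 MNA system:
  V(n1)=0.9575  V(n2)=4.110  V(n3)=59.09  V(n4)=0.000
  i(L1)=0.1217  i(V1)=-2.157

3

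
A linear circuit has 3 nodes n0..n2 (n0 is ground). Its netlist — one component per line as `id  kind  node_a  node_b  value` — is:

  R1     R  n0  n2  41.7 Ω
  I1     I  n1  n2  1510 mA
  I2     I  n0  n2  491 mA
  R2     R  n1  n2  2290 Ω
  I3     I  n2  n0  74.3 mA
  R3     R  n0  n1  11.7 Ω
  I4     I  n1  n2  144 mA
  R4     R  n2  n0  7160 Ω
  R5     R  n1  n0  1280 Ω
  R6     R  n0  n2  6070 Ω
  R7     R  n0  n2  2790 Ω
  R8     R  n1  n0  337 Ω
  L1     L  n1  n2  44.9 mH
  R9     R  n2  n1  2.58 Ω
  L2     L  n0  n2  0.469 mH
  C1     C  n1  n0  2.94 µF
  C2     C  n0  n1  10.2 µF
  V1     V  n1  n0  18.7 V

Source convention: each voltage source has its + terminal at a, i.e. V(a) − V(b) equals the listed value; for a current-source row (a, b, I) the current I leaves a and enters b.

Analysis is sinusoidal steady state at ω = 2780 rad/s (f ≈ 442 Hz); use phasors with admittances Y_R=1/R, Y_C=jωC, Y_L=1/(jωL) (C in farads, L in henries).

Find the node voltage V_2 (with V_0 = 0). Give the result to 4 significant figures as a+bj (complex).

5.143+9.296j V

MNA unknowns: 2 node voltages V₁..V_2 plus 1 source current (V1)
R1: Y=0.02398+0.000j on G[0,2]
I1: z[1]−=1.51, z[2]+=1.51
I2: z[0]−=0.491, z[2]+=0.491
R2: Y=0.0004367+0.000j on G[1,2]
I3: z[2]−=0.0743, z[0]+=0.0743
R3: Y=0.08547+0.000j on G[0,1]
I4: z[1]−=0.144, z[2]+=0.144
R4: Y=0.0001397+0.000j on G[2,0]
R5: Y=0.0007813+0.000j on G[1,0]
R6: Y=0.0001647+0.000j on G[0,2]
R7: Y=0.0003584+0.000j on G[0,2]
R8: Y=0.002967+0.000j on G[1,0]
L1: Y=0.000-0.008011j on G[1,2]
R9: Y=0.3876+0.000j on G[2,1]
L2: Y=0.000-0.7670j on G[0,2]
C1: Y=0.000+0.008173j on G[1,0]
C2: Y=0.000+0.02836j on G[0,1]
V1: row V1−V0=18.7, i_V1 at 1,0
solve → V1=18.70+0.000j, V2=5.143+9.296j
aux → i_V1=-8.508+3.033j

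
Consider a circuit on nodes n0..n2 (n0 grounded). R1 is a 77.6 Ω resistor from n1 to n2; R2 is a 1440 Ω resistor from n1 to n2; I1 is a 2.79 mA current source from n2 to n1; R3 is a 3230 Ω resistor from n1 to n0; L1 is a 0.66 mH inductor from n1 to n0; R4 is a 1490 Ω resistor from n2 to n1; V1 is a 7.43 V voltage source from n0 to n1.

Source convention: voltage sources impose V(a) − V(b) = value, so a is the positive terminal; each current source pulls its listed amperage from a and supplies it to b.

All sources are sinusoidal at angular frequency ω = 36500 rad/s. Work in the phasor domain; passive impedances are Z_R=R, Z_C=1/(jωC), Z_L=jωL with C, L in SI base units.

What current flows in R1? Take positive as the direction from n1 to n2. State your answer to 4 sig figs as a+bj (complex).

0.002523+0.000j A

MNA unknowns: 2 node voltages V₁..V_2 plus 1 source current (V1)
R1: Y=0.01289+0.000j on G[1,2]
R2: Y=0.0006944+0.000j on G[1,2]
I1: z[2]−=0.00279, z[1]+=0.00279
R3: Y=0.0003096+0.000j on G[1,0]
L1: Y=0.000-0.04151j on G[1,0]
R4: Y=0.0006711+0.000j on G[2,1]
V1: row V0−V1=7.43, i_V1 at 0,1
solve → V1=-7.430+0.000j, V2=-7.626+0.000j
aux → i_V1=-0.002300+0.3084j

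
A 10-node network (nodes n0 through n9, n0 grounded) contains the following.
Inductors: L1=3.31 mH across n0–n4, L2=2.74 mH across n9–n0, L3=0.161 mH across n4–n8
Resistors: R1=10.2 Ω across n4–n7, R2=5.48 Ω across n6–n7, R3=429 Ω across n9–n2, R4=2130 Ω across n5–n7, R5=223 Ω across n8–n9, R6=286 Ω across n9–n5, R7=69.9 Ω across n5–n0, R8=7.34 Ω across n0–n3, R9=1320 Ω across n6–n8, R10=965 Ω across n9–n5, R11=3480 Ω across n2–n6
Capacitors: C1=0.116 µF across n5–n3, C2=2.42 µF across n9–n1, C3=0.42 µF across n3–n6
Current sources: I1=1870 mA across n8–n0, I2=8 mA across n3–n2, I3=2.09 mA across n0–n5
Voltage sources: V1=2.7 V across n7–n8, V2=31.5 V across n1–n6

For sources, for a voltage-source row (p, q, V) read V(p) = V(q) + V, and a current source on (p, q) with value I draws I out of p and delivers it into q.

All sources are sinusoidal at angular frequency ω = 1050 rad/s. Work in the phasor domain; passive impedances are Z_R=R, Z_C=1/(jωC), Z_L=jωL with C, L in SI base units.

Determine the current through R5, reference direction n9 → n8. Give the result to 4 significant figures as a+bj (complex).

Element admittances at ω=1050 rad/s:
  Y(L1) = 0.000-0.2877j S between n0,n4
  Y(R1) = 0.09804+0.000j S between n4,n7
  Y(C1) = 0.000+0.0001218j S between n5,n3
  Y(R2) = 0.1825+0.000j S between n6,n7
  Y(C2) = 0.000+0.002541j S between n9,n1
  Y(R3) = 0.002331+0.000j S between n9,n2
  Y(R4) = 0.0004695+0.000j S between n5,n7
  Y(R5) = 0.004484+0.000j S between n8,n9
  Y(L2) = 0.000-0.3476j S between n9,n0
  I1: injects 1.87 A into n0 (from n8)
  Y(R6) = 0.003497+0.000j S between n9,n5
  Y(R7) = 0.01431+0.000j S between n5,n0
  Y(C3) = 0.000+0.0004410j S between n3,n6
  I2: injects 0.008 A into n2 (from n3)
  I3: injects 0.00209 A into n5 (from n0)
  Y(R8) = 0.1362+0.000j S between n0,n3
  Y(L3) = 0.000-5.915j S between n4,n8
  Y(R9) = 0.0007576+0.000j S between n6,n8
  Y(R10) = 0.001036+0.000j S between n9,n5
  Y(R11) = 0.0002874+0.000j S between n2,n6
  V1: constraint V(n7)−V(n8) = 2.7
  V2: constraint V(n1)−V(n6) = 31.5
Assemble and solve the 11×11 MNA system:
  V(n1)=34.25-7.425j  V(n2)=3.222-0.7385j  V(n3)=-0.03452+0.009174j  V(n4)=0.1806-6.586j  V(n5)=0.1416-0.1500j  V(n6)=2.751-7.425j  V(n7)=2.883-6.951j  V(n8)=0.1834-6.951j  V(n9)=-0.1521+0.08569j
  i(V1)=-0.2904-0.04737j  i(V2)=-0.01908-0.08742j

-0.001504+0.03156j A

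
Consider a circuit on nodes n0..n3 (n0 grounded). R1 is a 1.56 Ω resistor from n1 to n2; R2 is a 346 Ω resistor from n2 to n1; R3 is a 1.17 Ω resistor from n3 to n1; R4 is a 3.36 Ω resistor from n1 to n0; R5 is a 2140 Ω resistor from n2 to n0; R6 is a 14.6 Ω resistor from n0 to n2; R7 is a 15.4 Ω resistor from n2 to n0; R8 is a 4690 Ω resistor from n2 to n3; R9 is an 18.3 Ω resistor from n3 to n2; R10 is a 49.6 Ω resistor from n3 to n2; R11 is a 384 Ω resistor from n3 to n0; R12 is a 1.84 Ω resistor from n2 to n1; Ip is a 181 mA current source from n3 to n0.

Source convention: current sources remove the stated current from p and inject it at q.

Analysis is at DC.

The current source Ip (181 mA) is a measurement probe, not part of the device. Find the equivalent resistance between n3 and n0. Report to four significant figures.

Apply KCL at each of the 3 non-ground nodes and solve the resulting linear system.
Node n1: branches {R1, R2, R3, R4, R12} → V_1 = -0.4252
Node n2: branches {R1, R2, R5, R6, R7, R8, R9, R10, R12} → V_2 = -0.3947
Node n3: branches {R3, R8, R9, R10, R11, Ip} → V_3 = -0.6157

R_eq = 3.402 Ω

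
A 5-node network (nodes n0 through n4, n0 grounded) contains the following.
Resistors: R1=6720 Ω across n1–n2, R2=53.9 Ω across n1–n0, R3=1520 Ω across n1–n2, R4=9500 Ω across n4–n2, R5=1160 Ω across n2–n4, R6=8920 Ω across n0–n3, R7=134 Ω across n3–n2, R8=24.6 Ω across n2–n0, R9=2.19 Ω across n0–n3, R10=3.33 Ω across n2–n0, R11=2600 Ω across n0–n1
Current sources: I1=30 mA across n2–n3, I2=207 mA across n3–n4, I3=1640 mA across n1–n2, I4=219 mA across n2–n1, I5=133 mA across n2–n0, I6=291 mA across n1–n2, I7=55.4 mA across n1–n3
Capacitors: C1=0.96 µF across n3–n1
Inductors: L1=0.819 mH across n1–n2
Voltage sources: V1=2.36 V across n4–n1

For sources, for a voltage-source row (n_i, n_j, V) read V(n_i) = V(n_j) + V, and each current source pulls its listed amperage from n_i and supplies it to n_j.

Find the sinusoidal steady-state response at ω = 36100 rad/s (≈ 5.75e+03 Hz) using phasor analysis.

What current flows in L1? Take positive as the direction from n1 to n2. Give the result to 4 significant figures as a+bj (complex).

Apply KCL at each of the 4 non-ground nodes and solve the resulting linear system.
Node n1: branches {R1, I3, R2, I4, R3, I6, I7, C1, L1, R11, V1} → V_1 = -58.58-2.991j
Node n2: branches {R1, I1, I3, I4, R3, I5, I6, R4, R5, R7, R8, R10, L1} → V_2 = 3.271+5.868j
Node n3: branches {I1, I2, R6, R7, I7, R9, C1} → V_3 = -0.3039-4.257j
Node n4: branches {I2, R4, R5, V1} → V_4 = -56.22-2.991j
Source currents: i(V1)=0.2646+0.008570j

-0.2996+2.092j A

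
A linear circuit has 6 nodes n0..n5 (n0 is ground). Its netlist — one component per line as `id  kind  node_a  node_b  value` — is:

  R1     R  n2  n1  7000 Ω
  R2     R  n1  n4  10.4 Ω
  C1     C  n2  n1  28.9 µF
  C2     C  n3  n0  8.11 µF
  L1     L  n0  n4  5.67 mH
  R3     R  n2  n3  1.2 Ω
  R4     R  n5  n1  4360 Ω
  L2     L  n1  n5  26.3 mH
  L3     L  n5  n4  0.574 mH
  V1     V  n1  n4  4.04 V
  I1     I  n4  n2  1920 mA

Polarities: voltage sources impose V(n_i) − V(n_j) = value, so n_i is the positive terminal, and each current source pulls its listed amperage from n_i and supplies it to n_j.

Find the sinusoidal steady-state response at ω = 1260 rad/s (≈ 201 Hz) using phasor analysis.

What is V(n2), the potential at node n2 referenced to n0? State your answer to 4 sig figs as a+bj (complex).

Apply KCL at each of the 5 non-ground nodes and solve the resulting linear system.
Node n1: branches {R1, R2, C1, R4, L2, V1} → V_1 = 4.261-3.190j
Node n2: branches {R1, C1, R3, I1} → V_2 = 3.569-43.66j
Node n3: branches {C2, R3} → V_3 = 3.033-43.69j
Node n4: branches {R2, L1, L3, V1, I1} → V_4 = 0.2214-3.190j
Node n5: branches {R4, L2, L3} → V_5 = 0.3077-3.189j
Source currents: i(V1)=1.084+0.08832j

3.569-43.66j V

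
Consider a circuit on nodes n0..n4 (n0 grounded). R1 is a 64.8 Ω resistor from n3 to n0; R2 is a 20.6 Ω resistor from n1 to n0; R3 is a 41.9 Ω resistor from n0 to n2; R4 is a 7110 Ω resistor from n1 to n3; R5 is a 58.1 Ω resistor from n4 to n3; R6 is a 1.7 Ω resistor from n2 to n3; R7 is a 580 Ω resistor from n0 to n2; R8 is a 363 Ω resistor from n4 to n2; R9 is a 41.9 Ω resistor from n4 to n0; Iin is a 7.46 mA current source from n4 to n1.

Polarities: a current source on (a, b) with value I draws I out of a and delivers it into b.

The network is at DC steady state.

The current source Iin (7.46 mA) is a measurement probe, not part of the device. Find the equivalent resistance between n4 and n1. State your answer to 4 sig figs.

Apply KCL at each of the 4 non-ground nodes and solve the resulting linear system.
Node n1: branches {R2, R4, Iin} → V_1 = 0.1530
Node n2: branches {R3, R6, R7, R8} → V_2 = -0.06387
Node n3: branches {R1, R4, R5, R6} → V_3 = -0.06601
Node n4: branches {R5, R8, R9, Iin} → V_4 = -0.2001

R_eq = 47.34 Ω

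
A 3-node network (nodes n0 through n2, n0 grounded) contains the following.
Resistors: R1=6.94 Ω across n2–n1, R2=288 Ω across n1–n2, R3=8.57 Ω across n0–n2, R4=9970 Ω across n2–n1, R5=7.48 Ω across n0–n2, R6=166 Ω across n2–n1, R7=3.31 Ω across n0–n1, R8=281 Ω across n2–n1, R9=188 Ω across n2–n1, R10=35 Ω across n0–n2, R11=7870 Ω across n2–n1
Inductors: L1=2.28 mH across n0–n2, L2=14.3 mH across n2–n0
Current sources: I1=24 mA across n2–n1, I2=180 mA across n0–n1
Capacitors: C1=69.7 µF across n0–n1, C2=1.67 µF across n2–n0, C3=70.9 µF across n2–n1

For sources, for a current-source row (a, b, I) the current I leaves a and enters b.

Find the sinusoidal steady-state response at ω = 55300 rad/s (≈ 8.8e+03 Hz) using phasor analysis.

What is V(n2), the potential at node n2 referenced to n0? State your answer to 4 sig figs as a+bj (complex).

0.008194-0.03725j V

Apply KCL at each of the 2 non-ground nodes and solve the resulting linear system.
Node n1: branches {R1, I1, C1, R2, R4, R6, R7, R8, R9, R11, C3, I2} → V_1 = 0.006033-0.04483j
Node n2: branches {R1, L1, I1, R2, R3, R4, L2, R5, R6, R8, C2, R9, R10, R11, C3} → V_2 = 0.008194-0.03725j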